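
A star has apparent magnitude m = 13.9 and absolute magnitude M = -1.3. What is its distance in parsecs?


d = 10^((m - M + 5)/5) = 10^((13.9 - -1.3 + 5)/5) = 10964.782

10964.782 pc


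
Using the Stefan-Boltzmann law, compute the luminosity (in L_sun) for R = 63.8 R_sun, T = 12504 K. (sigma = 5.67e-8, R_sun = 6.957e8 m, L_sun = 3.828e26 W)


R = 63.8 * 6.957e8 m = 4.438566e+10 m. L = 4*pi*R^2*sigma*T^4 = 4*pi*(4.438566e+10)^2 * 5.67e-8 * 12504^4 = 3.431422125e+31 W. L/L_sun = 3.431422125e+31 / 3.828e26 = 89640.0764

89640.0764 L_sun


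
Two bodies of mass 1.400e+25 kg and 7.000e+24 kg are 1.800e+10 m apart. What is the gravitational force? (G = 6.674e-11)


F = G*m1*m2/r^2 = 6.674e-11 * 1.400e+25 * 7.000e+24 / (1.800e+10)^2 = 6.674e-11 * 9.800e+49 / 3.240e+20 = 2.019e+19

2.019e+19 N


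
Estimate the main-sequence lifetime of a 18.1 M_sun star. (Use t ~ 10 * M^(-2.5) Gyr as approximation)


t = 10 * M^(-2.5) = 10 * 18.1^(-2.5) = 0.0072

0.0072 Gyr


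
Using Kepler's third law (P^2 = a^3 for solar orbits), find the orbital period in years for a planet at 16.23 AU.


P = a^(3/2) = 16.23^1.5 = 65.3849

65.3849 years


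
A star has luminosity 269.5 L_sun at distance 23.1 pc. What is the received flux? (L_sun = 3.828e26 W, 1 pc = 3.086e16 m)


F = L / (4*pi*d^2) = 1.032e+29 / (4*pi*(7.129e+17)^2) = 1.615e-08

1.615e-08 W/m^2


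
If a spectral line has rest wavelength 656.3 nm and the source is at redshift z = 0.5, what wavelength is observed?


lam_obs = lam_emit * (1 + z) = 656.3 * (1 + 0.5) = 984.45

984.45 nm


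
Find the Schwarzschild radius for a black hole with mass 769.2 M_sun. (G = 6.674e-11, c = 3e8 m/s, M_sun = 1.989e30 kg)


M = 769.2 * 1.989e30 kg = 1.5299388e+33 kg. rs = 2GM/c^2 = 2 * 6.674e-11 * 1.5299388e+33 / (3e8)^2 = 2.269e+06

2.269e+06 m


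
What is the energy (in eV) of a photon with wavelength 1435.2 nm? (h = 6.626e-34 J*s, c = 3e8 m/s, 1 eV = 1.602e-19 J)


E = hc/lambda = 6.626e-34 * 3e8 / 1.435e-06 = 1.385e-19 J = 0.8646 eV

0.8646 eV


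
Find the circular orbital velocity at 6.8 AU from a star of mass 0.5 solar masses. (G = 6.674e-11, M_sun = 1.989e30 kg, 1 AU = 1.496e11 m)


v = sqrt(GM/r) = sqrt(6.674e-11 * 9.945e+29 / 1.017e+12) = 8077.4679

8077.4679 m/s


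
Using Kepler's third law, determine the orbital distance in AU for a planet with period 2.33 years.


a = P^(2/3) = 2.33^(2/3) = 1.7575

1.7575 AU


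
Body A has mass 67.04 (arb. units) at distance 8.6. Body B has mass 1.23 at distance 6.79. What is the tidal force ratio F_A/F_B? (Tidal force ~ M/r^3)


Ratio = (M1/r1^3) / (M2/r2^3) = (67.04/8.6^3) / (1.23/6.79^3) = 26.8252

26.8252


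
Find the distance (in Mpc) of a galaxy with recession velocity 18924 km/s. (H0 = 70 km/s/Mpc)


d = v / H0 = 18924 / 70 = 270.3429

270.3429 Mpc


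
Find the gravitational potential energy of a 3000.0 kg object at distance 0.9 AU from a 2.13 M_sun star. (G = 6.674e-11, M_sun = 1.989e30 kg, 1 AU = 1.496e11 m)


M = 2.13 * 1.989e30 kg = 4.23657e+30 kg; r = 0.9 AU * 1.496e11 m/AU = 1.3464e+11 m. U = -GM*m/r = -(6.674e-11 * 4.23657e+30 * 3000.0) / 1.3464e+11 = -6.300e+12

-6.300e+12 J


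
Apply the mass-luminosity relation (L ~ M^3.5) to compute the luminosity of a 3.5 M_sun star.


L/L_sun = (M/M_sun)^3.5 = 3.5^3.5 = 80.2118

80.2118 L_sun


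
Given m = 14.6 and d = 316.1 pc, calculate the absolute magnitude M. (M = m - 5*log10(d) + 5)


M = m - 5*log10(d) + 5 = 14.6 - 5*log10(316.1) + 5 = 7.1009

7.1009


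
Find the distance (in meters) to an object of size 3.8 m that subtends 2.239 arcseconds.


D = size / theta_rad, theta_rad = 2.239 * pi/(180*3600) = 1.085e-05, D = 350069.7918

350069.7918 m


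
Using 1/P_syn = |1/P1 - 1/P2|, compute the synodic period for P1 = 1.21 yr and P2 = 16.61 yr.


1/P_syn = |1/P1 - 1/P2| = |1/1.21 - 1/16.61| => P_syn = 1.3051

1.3051 years


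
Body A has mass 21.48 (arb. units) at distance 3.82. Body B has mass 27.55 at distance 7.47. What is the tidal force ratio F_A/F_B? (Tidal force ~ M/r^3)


Ratio = (M1/r1^3) / (M2/r2^3) = (21.48/3.82^3) / (27.55/7.47^3) = 5.8302

5.8302


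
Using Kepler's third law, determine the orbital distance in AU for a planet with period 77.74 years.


a = P^(2/3) = 77.74^(2/3) = 18.215

18.215 AU


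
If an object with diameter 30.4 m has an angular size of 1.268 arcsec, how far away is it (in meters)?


D = size / theta_rad, theta_rad = 1.268 * pi/(180*3600) = 6.147e-06, D = 4.945e+06

4.945e+06 m


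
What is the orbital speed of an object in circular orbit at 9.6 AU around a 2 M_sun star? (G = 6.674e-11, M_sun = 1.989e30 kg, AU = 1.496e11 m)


v = sqrt(GM/r) = sqrt(6.674e-11 * 3.978e+30 / 1.436e+12) = 13596.4045

13596.4045 m/s


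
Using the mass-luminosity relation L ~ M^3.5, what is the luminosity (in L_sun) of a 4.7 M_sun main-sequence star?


L/L_sun = (M/M_sun)^3.5 = 4.7^3.5 = 225.0829

225.0829 L_sun


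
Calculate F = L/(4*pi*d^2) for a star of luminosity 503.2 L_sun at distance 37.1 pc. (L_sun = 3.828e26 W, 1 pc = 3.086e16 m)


F = L / (4*pi*d^2) = 1.926e+29 / (4*pi*(1.145e+18)^2) = 1.169e-08

1.169e-08 W/m^2


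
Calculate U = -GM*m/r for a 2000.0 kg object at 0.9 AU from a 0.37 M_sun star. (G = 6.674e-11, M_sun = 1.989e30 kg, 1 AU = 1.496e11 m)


M = 0.37 * 1.989e30 kg = 7.3593e+29 kg; r = 0.9 AU * 1.496e11 m/AU = 1.3464e+11 m. U = -GM*m/r = -(6.674e-11 * 7.3593e+29 * 2000.0) / 1.3464e+11 = -7.296e+11

-7.296e+11 J


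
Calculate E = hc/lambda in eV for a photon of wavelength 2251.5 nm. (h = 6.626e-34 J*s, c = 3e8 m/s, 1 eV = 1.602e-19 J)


E = hc/lambda = 6.626e-34 * 3e8 / 2.251e-06 = 8.829e-20 J = 0.5511 eV

0.5511 eV


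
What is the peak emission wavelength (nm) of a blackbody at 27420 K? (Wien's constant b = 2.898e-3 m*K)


lam_max = b / T = 2.898e-3 / 27420 = 1.057e-07 m = 105.6893 nm

105.6893 nm


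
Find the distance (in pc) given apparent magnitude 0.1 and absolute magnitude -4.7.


d = 10^((m - M + 5)/5) = 10^((0.1 - -4.7 + 5)/5) = 91.2011

91.2011 pc


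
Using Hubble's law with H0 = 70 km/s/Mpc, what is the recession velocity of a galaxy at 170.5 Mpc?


v = H0 * d = 70 * 170.5 = 11935.0

11935.0 km/s


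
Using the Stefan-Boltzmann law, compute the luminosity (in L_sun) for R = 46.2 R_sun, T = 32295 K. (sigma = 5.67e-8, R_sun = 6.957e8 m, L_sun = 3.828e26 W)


R = 46.2 * 6.957e8 m = 3.214134e+10 m. L = 4*pi*R^2*sigma*T^4 = 4*pi*(3.214134e+10)^2 * 5.67e-8 * 32295^4 = 8.006856337e+32 W. L/L_sun = 8.006856337e+32 / 3.828e26 = 2.092e+06

2.092e+06 L_sun


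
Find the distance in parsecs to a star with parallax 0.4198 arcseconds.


d = 1/p = 1/0.4198 = 2.3821

2.3821 pc


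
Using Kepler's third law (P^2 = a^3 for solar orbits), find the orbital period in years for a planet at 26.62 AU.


P = a^(3/2) = 26.62^1.5 = 137.3448

137.3448 years


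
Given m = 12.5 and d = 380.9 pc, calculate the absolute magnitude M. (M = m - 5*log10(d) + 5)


M = m - 5*log10(d) + 5 = 12.5 - 5*log10(380.9) + 5 = 4.5959

4.5959


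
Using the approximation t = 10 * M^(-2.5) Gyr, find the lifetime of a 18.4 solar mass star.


t = 10 * M^(-2.5) = 10 * 18.4^(-2.5) = 0.0069

0.0069 Gyr


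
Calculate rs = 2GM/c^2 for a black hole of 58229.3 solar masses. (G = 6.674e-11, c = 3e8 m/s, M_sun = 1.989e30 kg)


M = 58229.3 * 1.989e30 kg = 1.158180777e+35 kg. rs = 2GM/c^2 = 2 * 6.674e-11 * 1.158180777e+35 / (3e8)^2 = 1.718e+08

1.718e+08 m


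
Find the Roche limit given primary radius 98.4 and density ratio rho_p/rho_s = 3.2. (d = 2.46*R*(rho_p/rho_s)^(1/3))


d_Roche = 2.46 * 98.4 * 3.2^(1/3) = 356.7086

356.7086


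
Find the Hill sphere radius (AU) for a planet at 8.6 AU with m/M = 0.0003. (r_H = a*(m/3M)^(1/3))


r_H = a * (m/3M)^(1/3) = 8.6 * (0.0003/3)^(1/3) = 0.3992

0.3992 AU


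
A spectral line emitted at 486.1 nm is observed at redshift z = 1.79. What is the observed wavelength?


lam_obs = lam_emit * (1 + z) = 486.1 * (1 + 1.79) = 1356.219

1356.219 nm


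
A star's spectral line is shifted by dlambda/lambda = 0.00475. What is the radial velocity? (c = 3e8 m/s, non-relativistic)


v = (dlambda/lambda) * c = 0.00475 * 3e8 = 1.425e+06

1.425e+06 m/s


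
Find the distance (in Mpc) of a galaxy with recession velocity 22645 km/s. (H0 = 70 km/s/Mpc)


d = v / H0 = 22645 / 70 = 323.5

323.5 Mpc


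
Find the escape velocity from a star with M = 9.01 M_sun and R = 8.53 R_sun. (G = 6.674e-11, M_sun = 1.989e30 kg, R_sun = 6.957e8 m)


M = 9.01 * 1.989e30 kg = 1.792089e+31 kg; R = 8.53 * 6.957e8 m = 5.934321e+09 m. v_esc = sqrt(2GM/R) = sqrt(2 * 6.674e-11 * 1.792089e+31 / 5.934321e+09) = 634895.6753

634895.6753 m/s


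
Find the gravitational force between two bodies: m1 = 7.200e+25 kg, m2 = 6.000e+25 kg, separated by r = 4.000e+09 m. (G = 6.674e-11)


F = G*m1*m2/r^2 = 6.674e-11 * 7.200e+25 * 6.000e+25 / (4.000e+09)^2 = 6.674e-11 * 4.320e+51 / 1.600e+19 = 1.802e+22

1.802e+22 N


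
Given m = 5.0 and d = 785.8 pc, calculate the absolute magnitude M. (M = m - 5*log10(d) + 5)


M = m - 5*log10(d) + 5 = 5.0 - 5*log10(785.8) + 5 = -4.4766

-4.4766


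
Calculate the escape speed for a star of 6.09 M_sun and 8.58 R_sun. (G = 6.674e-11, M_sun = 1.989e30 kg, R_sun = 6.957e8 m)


M = 6.09 * 1.989e30 kg = 1.211301e+31 kg; R = 8.58 * 6.957e8 m = 5.969106e+09 m. v_esc = sqrt(2GM/R) = sqrt(2 * 6.674e-11 * 1.211301e+31 / 5.969106e+09) = 520450.5733

520450.5733 m/s


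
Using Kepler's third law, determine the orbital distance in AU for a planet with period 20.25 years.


a = P^(2/3) = 20.25^(2/3) = 7.4293

7.4293 AU


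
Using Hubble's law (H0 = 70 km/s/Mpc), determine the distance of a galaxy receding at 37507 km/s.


d = v / H0 = 37507 / 70 = 535.8143

535.8143 Mpc


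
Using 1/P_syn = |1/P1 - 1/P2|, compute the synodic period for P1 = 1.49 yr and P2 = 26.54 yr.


1/P_syn = |1/P1 - 1/P2| = |1/1.49 - 1/26.54| => P_syn = 1.5786

1.5786 years


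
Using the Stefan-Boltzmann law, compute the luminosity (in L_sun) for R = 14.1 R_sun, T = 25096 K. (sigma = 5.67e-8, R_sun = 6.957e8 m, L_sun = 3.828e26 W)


R = 14.1 * 6.957e8 m = 9.80937e+09 m. L = 4*pi*R^2*sigma*T^4 = 4*pi*(9.80937e+09)^2 * 5.67e-8 * 25096^4 = 2.719525765e+31 W. L/L_sun = 2.719525765e+31 / 3.828e26 = 71042.9928

71042.9928 L_sun


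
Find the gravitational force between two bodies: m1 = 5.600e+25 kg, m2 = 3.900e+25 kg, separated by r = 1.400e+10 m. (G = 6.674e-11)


F = G*m1*m2/r^2 = 6.674e-11 * 5.600e+25 * 3.900e+25 / (1.400e+10)^2 = 6.674e-11 * 2.184e+51 / 1.960e+20 = 7.437e+20

7.437e+20 N


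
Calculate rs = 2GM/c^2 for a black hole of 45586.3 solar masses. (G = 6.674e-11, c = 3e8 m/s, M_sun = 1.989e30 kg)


M = 45586.3 * 1.989e30 kg = 9.06711507e+34 kg. rs = 2GM/c^2 = 2 * 6.674e-11 * 9.06711507e+34 / (3e8)^2 = 1.345e+08

1.345e+08 m


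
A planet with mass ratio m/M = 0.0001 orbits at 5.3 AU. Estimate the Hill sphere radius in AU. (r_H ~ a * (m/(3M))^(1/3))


r_H = a * (m/3M)^(1/3) = 5.3 * (0.0001/3)^(1/3) = 0.1706

0.1706 AU


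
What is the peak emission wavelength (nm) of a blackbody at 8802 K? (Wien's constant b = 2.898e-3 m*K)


lam_max = b / T = 2.898e-3 / 8802 = 3.292e-07 m = 329.2434 nm

329.2434 nm


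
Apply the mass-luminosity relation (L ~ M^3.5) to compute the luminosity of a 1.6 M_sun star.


L/L_sun = (M/M_sun)^3.5 = 1.6^3.5 = 5.1811

5.1811 L_sun


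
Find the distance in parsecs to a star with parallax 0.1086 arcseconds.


d = 1/p = 1/0.1086 = 9.2081

9.2081 pc


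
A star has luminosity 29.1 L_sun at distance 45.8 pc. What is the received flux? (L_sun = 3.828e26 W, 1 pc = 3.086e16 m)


F = L / (4*pi*d^2) = 1.114e+28 / (4*pi*(1.413e+18)^2) = 4.437e-10

4.437e-10 W/m^2


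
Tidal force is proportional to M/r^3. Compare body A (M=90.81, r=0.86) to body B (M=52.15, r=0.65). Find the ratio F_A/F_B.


Ratio = (M1/r1^3) / (M2/r2^3) = (90.81/0.86^3) / (52.15/0.65^3) = 0.7518

0.7518


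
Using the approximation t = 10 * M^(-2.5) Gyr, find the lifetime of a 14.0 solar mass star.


t = 10 * M^(-2.5) = 10 * 14.0^(-2.5) = 0.0136

0.0136 Gyr


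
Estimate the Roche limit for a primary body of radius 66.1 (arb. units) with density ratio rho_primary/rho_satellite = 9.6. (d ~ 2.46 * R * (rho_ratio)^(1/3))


d_Roche = 2.46 * 66.1 * 9.6^(1/3) = 345.5893

345.5893


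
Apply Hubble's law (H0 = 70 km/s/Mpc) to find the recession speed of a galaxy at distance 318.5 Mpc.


v = H0 * d = 70 * 318.5 = 22295.0

22295.0 km/s


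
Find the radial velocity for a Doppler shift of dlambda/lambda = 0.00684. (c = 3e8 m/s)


v = (dlambda/lambda) * c = 0.00684 * 3e8 = 2.052e+06

2.052e+06 m/s


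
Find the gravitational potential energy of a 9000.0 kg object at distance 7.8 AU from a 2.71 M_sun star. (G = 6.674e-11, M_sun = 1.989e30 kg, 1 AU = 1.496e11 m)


M = 2.71 * 1.989e30 kg = 5.39019e+30 kg; r = 7.8 AU * 1.496e11 m/AU = 1.16688e+12 m. U = -GM*m/r = -(6.674e-11 * 5.39019e+30 * 9000.0) / 1.16688e+12 = -2.775e+12

-2.775e+12 J


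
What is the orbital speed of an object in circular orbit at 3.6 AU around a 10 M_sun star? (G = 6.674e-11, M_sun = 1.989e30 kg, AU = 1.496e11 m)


v = sqrt(GM/r) = sqrt(6.674e-11 * 1.989e+31 / 5.386e+11) = 49647.0497

49647.0497 m/s


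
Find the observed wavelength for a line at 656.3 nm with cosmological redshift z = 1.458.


lam_obs = lam_emit * (1 + z) = 656.3 * (1 + 1.458) = 1613.1854

1613.1854 nm


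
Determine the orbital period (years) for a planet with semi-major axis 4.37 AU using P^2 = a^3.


P = a^(3/2) = 4.37^1.5 = 9.1353

9.1353 years


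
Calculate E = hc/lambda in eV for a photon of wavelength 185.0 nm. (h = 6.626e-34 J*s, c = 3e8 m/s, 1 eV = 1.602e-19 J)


E = hc/lambda = 6.626e-34 * 3e8 / 1.850e-07 = 1.074e-18 J = 6.7072 eV

6.7072 eV


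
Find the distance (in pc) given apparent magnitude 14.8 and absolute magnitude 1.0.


d = 10^((m - M + 5)/5) = 10^((14.8 - 1.0 + 5)/5) = 5754.3994

5754.3994 pc


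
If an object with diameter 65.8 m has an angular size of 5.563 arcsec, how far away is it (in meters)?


D = size / theta_rad, theta_rad = 5.563 * pi/(180*3600) = 2.697e-05, D = 2.440e+06

2.440e+06 m


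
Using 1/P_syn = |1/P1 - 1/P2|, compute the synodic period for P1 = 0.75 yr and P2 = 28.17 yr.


1/P_syn = |1/P1 - 1/P2| = |1/0.75 - 1/28.17| => P_syn = 0.7705

0.7705 years


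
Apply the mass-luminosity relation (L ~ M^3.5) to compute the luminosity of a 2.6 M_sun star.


L/L_sun = (M/M_sun)^3.5 = 2.6^3.5 = 28.3404

28.3404 L_sun


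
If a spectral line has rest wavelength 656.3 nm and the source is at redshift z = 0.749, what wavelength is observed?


lam_obs = lam_emit * (1 + z) = 656.3 * (1 + 0.749) = 1147.8687

1147.8687 nm


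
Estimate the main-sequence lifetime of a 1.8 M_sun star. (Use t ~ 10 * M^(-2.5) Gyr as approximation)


t = 10 * M^(-2.5) = 10 * 1.8^(-2.5) = 2.3005

2.3005 Gyr


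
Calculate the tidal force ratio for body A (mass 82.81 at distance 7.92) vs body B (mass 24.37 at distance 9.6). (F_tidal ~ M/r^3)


Ratio = (M1/r1^3) / (M2/r2^3) = (82.81/7.92^3) / (24.37/9.6^3) = 6.0515

6.0515


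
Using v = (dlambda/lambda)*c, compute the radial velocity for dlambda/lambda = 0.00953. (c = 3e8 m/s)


v = (dlambda/lambda) * c = 0.00953 * 3e8 = 2.859e+06

2.859e+06 m/s


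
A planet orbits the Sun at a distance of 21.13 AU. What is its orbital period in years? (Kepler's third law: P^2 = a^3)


P = a^(3/2) = 21.13^1.5 = 97.1291

97.1291 years


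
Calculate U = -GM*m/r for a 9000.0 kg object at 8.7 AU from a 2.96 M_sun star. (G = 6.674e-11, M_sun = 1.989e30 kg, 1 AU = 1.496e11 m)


M = 2.96 * 1.989e30 kg = 5.88744e+30 kg; r = 8.7 AU * 1.496e11 m/AU = 1.30152e+12 m. U = -GM*m/r = -(6.674e-11 * 5.88744e+30 * 9000.0) / 1.30152e+12 = -2.717e+12

-2.717e+12 J


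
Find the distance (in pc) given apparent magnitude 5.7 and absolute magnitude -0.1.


d = 10^((m - M + 5)/5) = 10^((5.7 - -0.1 + 5)/5) = 144.544

144.544 pc


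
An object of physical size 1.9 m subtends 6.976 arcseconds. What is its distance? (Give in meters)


D = size / theta_rad, theta_rad = 6.976 * pi/(180*3600) = 3.382e-05, D = 56178.7746

56178.7746 m


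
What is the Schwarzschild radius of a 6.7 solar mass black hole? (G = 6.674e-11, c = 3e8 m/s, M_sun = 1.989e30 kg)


M = 6.7 * 1.989e30 kg = 1.33263e+31 kg. rs = 2GM/c^2 = 2 * 6.674e-11 * 1.33263e+31 / (3e8)^2 = 19764.3836

19764.3836 m


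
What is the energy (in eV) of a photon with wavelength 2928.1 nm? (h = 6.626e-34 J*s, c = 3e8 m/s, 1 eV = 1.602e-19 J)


E = hc/lambda = 6.626e-34 * 3e8 / 2.928e-06 = 6.789e-20 J = 0.4238 eV

0.4238 eV


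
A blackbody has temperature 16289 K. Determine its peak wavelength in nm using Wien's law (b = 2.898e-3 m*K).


lam_max = b / T = 2.898e-3 / 16289 = 1.779e-07 m = 177.9115 nm

177.9115 nm


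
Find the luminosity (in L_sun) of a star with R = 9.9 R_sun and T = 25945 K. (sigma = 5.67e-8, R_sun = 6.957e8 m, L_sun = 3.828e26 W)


R = 9.9 * 6.957e8 m = 6.88743e+09 m. L = 4*pi*R^2*sigma*T^4 = 4*pi*(6.88743e+09)^2 * 5.67e-8 * 25945^4 = 1.531517695e+31 W. L/L_sun = 1.531517695e+31 / 3.828e26 = 40008.2992

40008.2992 L_sun


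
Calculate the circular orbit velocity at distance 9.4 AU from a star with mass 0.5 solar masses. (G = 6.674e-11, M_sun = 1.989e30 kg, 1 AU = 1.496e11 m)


v = sqrt(GM/r) = sqrt(6.674e-11 * 9.945e+29 / 1.406e+12) = 6870.1429

6870.1429 m/s


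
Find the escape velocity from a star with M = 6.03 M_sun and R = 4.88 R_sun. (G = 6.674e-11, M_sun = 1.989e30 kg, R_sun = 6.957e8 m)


M = 6.03 * 1.989e30 kg = 1.199367e+31 kg; R = 4.88 * 6.957e8 m = 3.395016e+09 m. v_esc = sqrt(2GM/R) = sqrt(2 * 6.674e-11 * 1.199367e+31 / 3.395016e+09) = 686693.9703

686693.9703 m/s


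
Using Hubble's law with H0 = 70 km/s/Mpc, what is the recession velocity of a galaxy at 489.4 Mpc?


v = H0 * d = 70 * 489.4 = 34258.0

34258.0 km/s


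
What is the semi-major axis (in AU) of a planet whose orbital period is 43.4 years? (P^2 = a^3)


a = P^(2/3) = 43.4^(2/3) = 12.3498

12.3498 AU


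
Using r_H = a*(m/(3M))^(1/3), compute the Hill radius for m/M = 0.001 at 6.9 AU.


r_H = a * (m/3M)^(1/3) = 6.9 * (0.001/3)^(1/3) = 0.4784

0.4784 AU


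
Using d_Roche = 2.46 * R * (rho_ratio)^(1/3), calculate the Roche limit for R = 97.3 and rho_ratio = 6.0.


d_Roche = 2.46 * 97.3 * 6.0^(1/3) = 434.9424

434.9424


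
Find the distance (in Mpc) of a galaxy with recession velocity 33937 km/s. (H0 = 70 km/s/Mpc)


d = v / H0 = 33937 / 70 = 484.8143

484.8143 Mpc


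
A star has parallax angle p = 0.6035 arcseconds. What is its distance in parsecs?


d = 1/p = 1/0.6035 = 1.657

1.657 pc


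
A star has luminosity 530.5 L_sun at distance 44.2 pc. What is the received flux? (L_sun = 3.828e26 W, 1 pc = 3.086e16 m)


F = L / (4*pi*d^2) = 2.031e+29 / (4*pi*(1.364e+18)^2) = 8.686e-09

8.686e-09 W/m^2


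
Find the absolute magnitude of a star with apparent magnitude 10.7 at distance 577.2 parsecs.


M = m - 5*log10(d) + 5 = 10.7 - 5*log10(577.2) + 5 = 1.8934

1.8934


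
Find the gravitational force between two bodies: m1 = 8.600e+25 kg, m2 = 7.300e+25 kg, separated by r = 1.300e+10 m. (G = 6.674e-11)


F = G*m1*m2/r^2 = 6.674e-11 * 8.600e+25 * 7.300e+25 / (1.300e+10)^2 = 6.674e-11 * 6.278e+51 / 1.690e+20 = 2.479e+21

2.479e+21 N


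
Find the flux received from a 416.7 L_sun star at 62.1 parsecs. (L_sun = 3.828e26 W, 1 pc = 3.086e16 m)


F = L / (4*pi*d^2) = 1.595e+29 / (4*pi*(1.916e+18)^2) = 3.456e-09

3.456e-09 W/m^2


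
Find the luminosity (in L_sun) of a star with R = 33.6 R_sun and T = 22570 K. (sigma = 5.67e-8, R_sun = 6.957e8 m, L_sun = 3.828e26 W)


R = 33.6 * 6.957e8 m = 2.337552e+10 m. L = 4*pi*R^2*sigma*T^4 = 4*pi*(2.337552e+10)^2 * 5.67e-8 * 22570^4 = 1.010279919e+32 W. L/L_sun = 1.010279919e+32 / 3.828e26 = 263918.4741

263918.4741 L_sun


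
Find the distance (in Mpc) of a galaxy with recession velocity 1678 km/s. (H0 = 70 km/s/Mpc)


d = v / H0 = 1678 / 70 = 23.9714

23.9714 Mpc


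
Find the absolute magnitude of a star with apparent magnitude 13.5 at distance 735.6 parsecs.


M = m - 5*log10(d) + 5 = 13.5 - 5*log10(735.6) + 5 = 4.1668

4.1668


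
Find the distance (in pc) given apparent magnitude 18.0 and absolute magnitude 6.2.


d = 10^((m - M + 5)/5) = 10^((18.0 - 6.2 + 5)/5) = 2290.8677

2290.8677 pc


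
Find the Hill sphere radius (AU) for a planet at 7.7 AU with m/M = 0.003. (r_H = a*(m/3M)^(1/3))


r_H = a * (m/3M)^(1/3) = 7.7 * (0.003/3)^(1/3) = 0.77

0.77 AU


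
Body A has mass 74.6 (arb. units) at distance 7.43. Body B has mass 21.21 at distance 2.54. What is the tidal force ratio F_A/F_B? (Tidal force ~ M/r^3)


Ratio = (M1/r1^3) / (M2/r2^3) = (74.6/7.43^3) / (21.21/2.54^3) = 0.1405

0.1405


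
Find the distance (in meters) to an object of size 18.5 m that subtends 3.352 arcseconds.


D = size / theta_rad, theta_rad = 3.352 * pi/(180*3600) = 1.625e-05, D = 1.138e+06

1.138e+06 m


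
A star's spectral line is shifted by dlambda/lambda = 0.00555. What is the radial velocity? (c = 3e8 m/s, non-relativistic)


v = (dlambda/lambda) * c = 0.00555 * 3e8 = 1.665e+06

1.665e+06 m/s


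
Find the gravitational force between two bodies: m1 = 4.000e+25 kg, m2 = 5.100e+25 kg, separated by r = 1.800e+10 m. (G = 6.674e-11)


F = G*m1*m2/r^2 = 6.674e-11 * 4.000e+25 * 5.100e+25 / (1.800e+10)^2 = 6.674e-11 * 2.040e+51 / 3.240e+20 = 4.202e+20

4.202e+20 N


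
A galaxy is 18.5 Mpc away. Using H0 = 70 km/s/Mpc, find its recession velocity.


v = H0 * d = 70 * 18.5 = 1295.0

1295.0 km/s


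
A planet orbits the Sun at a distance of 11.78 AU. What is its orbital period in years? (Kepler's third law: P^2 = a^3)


P = a^(3/2) = 11.78^1.5 = 40.4313

40.4313 years


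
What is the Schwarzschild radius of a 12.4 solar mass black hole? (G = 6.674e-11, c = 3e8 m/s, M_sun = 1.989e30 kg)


M = 12.4 * 1.989e30 kg = 2.46636e+31 kg. rs = 2GM/c^2 = 2 * 6.674e-11 * 2.46636e+31 / (3e8)^2 = 36578.8592

36578.8592 m


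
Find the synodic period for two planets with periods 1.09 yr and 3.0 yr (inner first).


1/P_syn = |1/P1 - 1/P2| = |1/1.09 - 1/3.0| => P_syn = 1.712

1.712 years


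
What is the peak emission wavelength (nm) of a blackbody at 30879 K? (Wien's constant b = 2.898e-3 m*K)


lam_max = b / T = 2.898e-3 / 30879 = 9.385e-08 m = 93.8502 nm

93.8502 nm


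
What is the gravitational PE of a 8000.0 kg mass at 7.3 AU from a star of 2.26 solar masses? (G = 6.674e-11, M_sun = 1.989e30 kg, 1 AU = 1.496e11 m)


M = 2.26 * 1.989e30 kg = 4.49514e+30 kg; r = 7.3 AU * 1.496e11 m/AU = 1.09208e+12 m. U = -GM*m/r = -(6.674e-11 * 4.49514e+30 * 8000.0) / 1.09208e+12 = -2.198e+12

-2.198e+12 J


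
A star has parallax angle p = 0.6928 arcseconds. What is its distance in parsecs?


d = 1/p = 1/0.6928 = 1.4434

1.4434 pc


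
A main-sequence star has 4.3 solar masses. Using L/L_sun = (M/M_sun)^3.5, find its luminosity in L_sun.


L/L_sun = (M/M_sun)^3.5 = 4.3^3.5 = 164.8692

164.8692 L_sun


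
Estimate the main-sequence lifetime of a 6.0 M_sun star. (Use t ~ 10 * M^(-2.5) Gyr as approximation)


t = 10 * M^(-2.5) = 10 * 6.0^(-2.5) = 0.1134

0.1134 Gyr


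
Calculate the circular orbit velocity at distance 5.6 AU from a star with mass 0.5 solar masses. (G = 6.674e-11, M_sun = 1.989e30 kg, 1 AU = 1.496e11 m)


v = sqrt(GM/r) = sqrt(6.674e-11 * 9.945e+29 / 8.378e+11) = 8900.9361

8900.9361 m/s


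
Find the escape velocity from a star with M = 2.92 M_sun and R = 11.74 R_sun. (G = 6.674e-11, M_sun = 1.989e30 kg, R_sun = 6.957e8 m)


M = 2.92 * 1.989e30 kg = 5.80788e+30 kg; R = 11.74 * 6.957e8 m = 8.167518e+09 m. v_esc = sqrt(2GM/R) = sqrt(2 * 6.674e-11 * 5.80788e+30 / 8.167518e+09) = 308085.9309

308085.9309 m/s


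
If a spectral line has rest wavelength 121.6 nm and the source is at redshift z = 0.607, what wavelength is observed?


lam_obs = lam_emit * (1 + z) = 121.6 * (1 + 0.607) = 195.4112

195.4112 nm


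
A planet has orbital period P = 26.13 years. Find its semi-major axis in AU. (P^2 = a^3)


a = P^(2/3) = 26.13^(2/3) = 8.8056

8.8056 AU


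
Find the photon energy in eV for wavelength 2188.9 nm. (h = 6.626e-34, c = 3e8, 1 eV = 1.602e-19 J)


E = hc/lambda = 6.626e-34 * 3e8 / 2.189e-06 = 9.081e-20 J = 0.5669 eV

0.5669 eV


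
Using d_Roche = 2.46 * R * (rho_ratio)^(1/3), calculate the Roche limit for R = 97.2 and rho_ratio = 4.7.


d_Roche = 2.46 * 97.2 * 4.7^(1/3) = 400.529

400.529


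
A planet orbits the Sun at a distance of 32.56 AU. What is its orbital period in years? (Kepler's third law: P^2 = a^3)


P = a^(3/2) = 32.56^1.5 = 185.7918

185.7918 years


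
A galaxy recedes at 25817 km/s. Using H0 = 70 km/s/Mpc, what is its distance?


d = v / H0 = 25817 / 70 = 368.8143

368.8143 Mpc


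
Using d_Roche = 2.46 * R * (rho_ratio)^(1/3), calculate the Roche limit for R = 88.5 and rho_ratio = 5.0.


d_Roche = 2.46 * 88.5 * 5.0^(1/3) = 372.2789

372.2789


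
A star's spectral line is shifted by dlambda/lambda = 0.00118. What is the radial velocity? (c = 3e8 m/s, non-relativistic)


v = (dlambda/lambda) * c = 0.00118 * 3e8 = 354000.0

354000.0 m/s


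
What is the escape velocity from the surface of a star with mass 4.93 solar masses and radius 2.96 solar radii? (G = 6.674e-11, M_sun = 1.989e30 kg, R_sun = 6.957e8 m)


M = 4.93 * 1.989e30 kg = 9.80577e+30 kg; R = 2.96 * 6.957e8 m = 2.059272e+09 m. v_esc = sqrt(2GM/R) = sqrt(2 * 6.674e-11 * 9.80577e+30 / 2.059272e+09) = 797245.5301

797245.5301 m/s


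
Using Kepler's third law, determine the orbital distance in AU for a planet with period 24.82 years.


a = P^(2/3) = 24.82^(2/3) = 8.5088

8.5088 AU


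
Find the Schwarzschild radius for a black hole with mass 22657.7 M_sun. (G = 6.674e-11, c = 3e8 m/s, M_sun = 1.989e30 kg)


M = 22657.7 * 1.989e30 kg = 4.50661653e+34 kg. rs = 2GM/c^2 = 2 * 6.674e-11 * 4.50661653e+34 / (3e8)^2 = 6.684e+07

6.684e+07 m


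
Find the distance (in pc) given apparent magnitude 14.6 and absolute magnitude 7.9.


d = 10^((m - M + 5)/5) = 10^((14.6 - 7.9 + 5)/5) = 218.7762

218.7762 pc


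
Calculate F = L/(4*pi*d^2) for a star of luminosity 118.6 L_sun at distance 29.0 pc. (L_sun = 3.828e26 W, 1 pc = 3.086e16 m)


F = L / (4*pi*d^2) = 4.540e+28 / (4*pi*(8.949e+17)^2) = 4.511e-09

4.511e-09 W/m^2


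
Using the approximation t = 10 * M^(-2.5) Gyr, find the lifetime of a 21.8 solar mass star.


t = 10 * M^(-2.5) = 10 * 21.8^(-2.5) = 0.0045

0.0045 Gyr


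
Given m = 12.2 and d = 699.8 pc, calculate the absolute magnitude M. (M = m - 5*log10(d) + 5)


M = m - 5*log10(d) + 5 = 12.2 - 5*log10(699.8) + 5 = 2.9751

2.9751


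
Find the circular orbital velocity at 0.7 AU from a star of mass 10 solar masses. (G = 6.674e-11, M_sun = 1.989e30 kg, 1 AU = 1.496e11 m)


v = sqrt(GM/r) = sqrt(6.674e-11 * 1.989e+31 / 1.047e+11) = 112588.9259

112588.9259 m/s


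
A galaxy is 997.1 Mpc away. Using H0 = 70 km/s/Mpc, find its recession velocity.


v = H0 * d = 70 * 997.1 = 69797.0

69797.0 km/s


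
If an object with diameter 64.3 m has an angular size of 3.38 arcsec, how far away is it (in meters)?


D = size / theta_rad, theta_rad = 3.38 * pi/(180*3600) = 1.639e-05, D = 3.924e+06

3.924e+06 m


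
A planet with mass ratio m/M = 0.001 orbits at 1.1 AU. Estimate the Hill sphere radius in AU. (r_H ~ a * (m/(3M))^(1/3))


r_H = a * (m/3M)^(1/3) = 1.1 * (0.001/3)^(1/3) = 0.0763

0.0763 AU


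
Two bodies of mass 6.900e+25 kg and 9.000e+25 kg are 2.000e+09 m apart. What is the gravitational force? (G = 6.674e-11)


F = G*m1*m2/r^2 = 6.674e-11 * 6.900e+25 * 9.000e+25 / (2.000e+09)^2 = 6.674e-11 * 6.210e+51 / 4.000e+18 = 1.036e+23

1.036e+23 N


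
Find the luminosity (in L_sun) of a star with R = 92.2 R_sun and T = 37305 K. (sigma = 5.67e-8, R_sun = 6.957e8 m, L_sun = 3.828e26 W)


R = 92.2 * 6.957e8 m = 6.414354e+10 m. L = 4*pi*R^2*sigma*T^4 = 4*pi*(6.414354e+10)^2 * 5.67e-8 * 37305^4 = 5.677628197e+33 W. L/L_sun = 5.677628197e+33 / 3.828e26 = 1.483e+07

1.483e+07 L_sun


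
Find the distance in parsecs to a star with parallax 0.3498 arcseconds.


d = 1/p = 1/0.3498 = 2.8588

2.8588 pc


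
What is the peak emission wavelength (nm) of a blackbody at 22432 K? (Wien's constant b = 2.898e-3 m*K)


lam_max = b / T = 2.898e-3 / 22432 = 1.292e-07 m = 129.1904 nm

129.1904 nm


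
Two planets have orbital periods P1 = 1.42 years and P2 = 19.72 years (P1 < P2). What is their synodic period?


1/P_syn = |1/P1 - 1/P2| = |1/1.42 - 1/19.72| => P_syn = 1.5302

1.5302 years


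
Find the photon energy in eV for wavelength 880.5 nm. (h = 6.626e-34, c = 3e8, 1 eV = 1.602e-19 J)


E = hc/lambda = 6.626e-34 * 3e8 / 8.805e-07 = 2.258e-19 J = 1.4092 eV

1.4092 eV


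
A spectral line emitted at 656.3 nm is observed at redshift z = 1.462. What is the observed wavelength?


lam_obs = lam_emit * (1 + z) = 656.3 * (1 + 1.462) = 1615.8106

1615.8106 nm


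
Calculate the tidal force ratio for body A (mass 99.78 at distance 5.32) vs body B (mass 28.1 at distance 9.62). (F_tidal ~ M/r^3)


Ratio = (M1/r1^3) / (M2/r2^3) = (99.78/5.32^3) / (28.1/9.62^3) = 20.9956

20.9956


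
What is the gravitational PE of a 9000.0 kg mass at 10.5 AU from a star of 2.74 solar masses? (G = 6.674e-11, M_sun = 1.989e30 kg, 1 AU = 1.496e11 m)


M = 2.74 * 1.989e30 kg = 5.44986e+30 kg; r = 10.5 AU * 1.496e11 m/AU = 1.5708e+12 m. U = -GM*m/r = -(6.674e-11 * 5.44986e+30 * 9000.0) / 1.5708e+12 = -2.084e+12

-2.084e+12 J


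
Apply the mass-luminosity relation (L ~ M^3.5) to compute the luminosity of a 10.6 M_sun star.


L/L_sun = (M/M_sun)^3.5 = 10.6^3.5 = 3877.6672

3877.6672 L_sun


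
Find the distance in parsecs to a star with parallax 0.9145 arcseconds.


d = 1/p = 1/0.9145 = 1.0935

1.0935 pc


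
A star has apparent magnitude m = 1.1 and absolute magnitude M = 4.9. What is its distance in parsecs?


d = 10^((m - M + 5)/5) = 10^((1.1 - 4.9 + 5)/5) = 1.7378

1.7378 pc


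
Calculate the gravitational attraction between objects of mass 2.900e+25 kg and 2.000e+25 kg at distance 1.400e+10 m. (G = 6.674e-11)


F = G*m1*m2/r^2 = 6.674e-11 * 2.900e+25 * 2.000e+25 / (1.400e+10)^2 = 6.674e-11 * 5.800e+50 / 1.960e+20 = 1.975e+20

1.975e+20 N


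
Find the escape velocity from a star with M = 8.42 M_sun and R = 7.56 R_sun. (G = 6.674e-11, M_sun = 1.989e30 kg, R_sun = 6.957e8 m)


M = 8.42 * 1.989e30 kg = 1.674738e+31 kg; R = 7.56 * 6.957e8 m = 5.259492e+09 m. v_esc = sqrt(2GM/R) = sqrt(2 * 6.674e-11 * 1.674738e+31 / 5.259492e+09) = 651943.0154

651943.0154 m/s


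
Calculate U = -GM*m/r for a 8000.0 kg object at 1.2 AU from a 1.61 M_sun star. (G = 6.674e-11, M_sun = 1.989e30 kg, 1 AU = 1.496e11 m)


M = 1.61 * 1.989e30 kg = 3.20229e+30 kg; r = 1.2 AU * 1.496e11 m/AU = 1.7952e+11 m. U = -GM*m/r = -(6.674e-11 * 3.20229e+30 * 8000.0) / 1.7952e+11 = -9.524e+12

-9.524e+12 J


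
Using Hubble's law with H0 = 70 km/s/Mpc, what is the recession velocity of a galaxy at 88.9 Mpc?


v = H0 * d = 70 * 88.9 = 6223.0

6223.0 km/s


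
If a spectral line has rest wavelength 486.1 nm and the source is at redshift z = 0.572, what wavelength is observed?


lam_obs = lam_emit * (1 + z) = 486.1 * (1 + 0.572) = 764.1492

764.1492 nm


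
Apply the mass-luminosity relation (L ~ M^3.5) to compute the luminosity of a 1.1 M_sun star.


L/L_sun = (M/M_sun)^3.5 = 1.1^3.5 = 1.396

1.396 L_sun


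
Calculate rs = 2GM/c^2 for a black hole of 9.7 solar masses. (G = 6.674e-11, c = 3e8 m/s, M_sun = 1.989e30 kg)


M = 9.7 * 1.989e30 kg = 1.92933e+31 kg. rs = 2GM/c^2 = 2 * 6.674e-11 * 1.92933e+31 / (3e8)^2 = 28614.1076

28614.1076 m


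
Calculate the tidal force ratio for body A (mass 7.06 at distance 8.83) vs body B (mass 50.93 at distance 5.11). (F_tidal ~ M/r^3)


Ratio = (M1/r1^3) / (M2/r2^3) = (7.06/8.83^3) / (50.93/5.11^3) = 0.0269

0.0269


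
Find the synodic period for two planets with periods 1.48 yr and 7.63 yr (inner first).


1/P_syn = |1/P1 - 1/P2| = |1/1.48 - 1/7.63| => P_syn = 1.8362

1.8362 years


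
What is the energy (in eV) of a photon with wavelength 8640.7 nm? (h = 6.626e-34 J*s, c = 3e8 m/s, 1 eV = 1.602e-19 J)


E = hc/lambda = 6.626e-34 * 3e8 / 8.641e-06 = 2.301e-20 J = 0.1436 eV

0.1436 eV


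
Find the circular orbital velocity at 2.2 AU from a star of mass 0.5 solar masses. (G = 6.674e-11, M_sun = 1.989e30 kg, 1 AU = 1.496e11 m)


v = sqrt(GM/r) = sqrt(6.674e-11 * 9.945e+29 / 3.291e+11) = 14200.9814

14200.9814 m/s


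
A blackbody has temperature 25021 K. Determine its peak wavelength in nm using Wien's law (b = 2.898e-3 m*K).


lam_max = b / T = 2.898e-3 / 25021 = 1.158e-07 m = 115.8227 nm

115.8227 nm


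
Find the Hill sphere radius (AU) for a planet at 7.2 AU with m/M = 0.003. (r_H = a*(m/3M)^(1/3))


r_H = a * (m/3M)^(1/3) = 7.2 * (0.003/3)^(1/3) = 0.72

0.72 AU


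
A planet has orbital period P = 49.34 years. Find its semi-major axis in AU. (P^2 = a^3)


a = P^(2/3) = 49.34^(2/3) = 13.4524

13.4524 AU


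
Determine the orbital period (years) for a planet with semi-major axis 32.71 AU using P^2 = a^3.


P = a^(3/2) = 32.71^1.5 = 187.0772

187.0772 years


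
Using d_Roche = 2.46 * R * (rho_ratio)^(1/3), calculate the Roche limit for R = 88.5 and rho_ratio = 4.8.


d_Roche = 2.46 * 88.5 * 4.8^(1/3) = 367.2475

367.2475


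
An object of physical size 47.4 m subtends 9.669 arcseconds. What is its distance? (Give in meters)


D = size / theta_rad, theta_rad = 9.669 * pi/(180*3600) = 4.688e-05, D = 1.011e+06

1.011e+06 m


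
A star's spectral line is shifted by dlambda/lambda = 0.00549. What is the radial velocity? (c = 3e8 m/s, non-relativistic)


v = (dlambda/lambda) * c = 0.00549 * 3e8 = 1.647e+06

1.647e+06 m/s


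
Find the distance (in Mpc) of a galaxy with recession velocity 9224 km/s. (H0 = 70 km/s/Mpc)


d = v / H0 = 9224 / 70 = 131.7714

131.7714 Mpc


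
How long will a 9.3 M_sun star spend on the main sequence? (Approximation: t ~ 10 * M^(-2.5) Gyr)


t = 10 * M^(-2.5) = 10 * 9.3^(-2.5) = 0.0379

0.0379 Gyr


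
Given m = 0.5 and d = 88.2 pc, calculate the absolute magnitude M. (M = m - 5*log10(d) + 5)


M = m - 5*log10(d) + 5 = 0.5 - 5*log10(88.2) + 5 = -4.2273

-4.2273


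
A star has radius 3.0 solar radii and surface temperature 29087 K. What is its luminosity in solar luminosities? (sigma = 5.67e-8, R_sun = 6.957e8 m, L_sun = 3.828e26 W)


R = 3.0 * 6.957e8 m = 2.0871e+09 m. L = 4*pi*R^2*sigma*T^4 = 4*pi*(2.0871e+09)^2 * 5.67e-8 * 29087^4 = 2.221647554e+30 W. L/L_sun = 2.221647554e+30 / 3.828e26 = 5803.677

5803.677 L_sun


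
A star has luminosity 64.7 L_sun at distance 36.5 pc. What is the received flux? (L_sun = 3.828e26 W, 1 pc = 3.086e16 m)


F = L / (4*pi*d^2) = 2.477e+28 / (4*pi*(1.126e+18)^2) = 1.553e-09

1.553e-09 W/m^2


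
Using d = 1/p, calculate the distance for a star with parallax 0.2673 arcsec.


d = 1/p = 1/0.2673 = 3.7411

3.7411 pc


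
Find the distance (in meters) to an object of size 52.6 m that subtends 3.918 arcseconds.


D = size / theta_rad, theta_rad = 3.918 * pi/(180*3600) = 1.900e-05, D = 2.769e+06

2.769e+06 m


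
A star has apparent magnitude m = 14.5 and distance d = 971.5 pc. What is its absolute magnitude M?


M = m - 5*log10(d) + 5 = 14.5 - 5*log10(971.5) + 5 = 4.5628

4.5628


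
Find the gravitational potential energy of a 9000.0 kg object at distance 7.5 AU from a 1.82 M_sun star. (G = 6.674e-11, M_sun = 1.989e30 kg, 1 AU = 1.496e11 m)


M = 1.82 * 1.989e30 kg = 3.61998e+30 kg; r = 7.5 AU * 1.496e11 m/AU = 1.122e+12 m. U = -GM*m/r = -(6.674e-11 * 3.61998e+30 * 9000.0) / 1.122e+12 = -1.938e+12

-1.938e+12 J


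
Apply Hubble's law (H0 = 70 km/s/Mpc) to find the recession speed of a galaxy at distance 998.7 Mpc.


v = H0 * d = 70 * 998.7 = 69909.0

69909.0 km/s


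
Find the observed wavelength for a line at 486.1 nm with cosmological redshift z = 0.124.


lam_obs = lam_emit * (1 + z) = 486.1 * (1 + 0.124) = 546.3764

546.3764 nm


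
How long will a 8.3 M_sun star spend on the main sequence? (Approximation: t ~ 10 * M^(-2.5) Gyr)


t = 10 * M^(-2.5) = 10 * 8.3^(-2.5) = 0.0504

0.0504 Gyr


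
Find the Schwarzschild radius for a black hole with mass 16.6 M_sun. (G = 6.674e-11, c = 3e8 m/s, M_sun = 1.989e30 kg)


M = 16.6 * 1.989e30 kg = 3.30174e+31 kg. rs = 2GM/c^2 = 2 * 6.674e-11 * 3.30174e+31 / (3e8)^2 = 48968.4728

48968.4728 m


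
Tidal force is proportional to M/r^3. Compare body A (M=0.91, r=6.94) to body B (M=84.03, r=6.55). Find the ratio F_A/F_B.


Ratio = (M1/r1^3) / (M2/r2^3) = (0.91/6.94^3) / (84.03/6.55^3) = 0.0091

0.0091


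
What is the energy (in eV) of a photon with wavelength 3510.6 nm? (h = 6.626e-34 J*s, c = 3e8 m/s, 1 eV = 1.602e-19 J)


E = hc/lambda = 6.626e-34 * 3e8 / 3.511e-06 = 5.662e-20 J = 0.3535 eV

0.3535 eV


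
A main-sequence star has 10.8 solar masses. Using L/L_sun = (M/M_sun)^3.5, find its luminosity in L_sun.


L/L_sun = (M/M_sun)^3.5 = 10.8^3.5 = 4139.8361

4139.8361 L_sun


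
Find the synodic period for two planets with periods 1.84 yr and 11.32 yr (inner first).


1/P_syn = |1/P1 - 1/P2| = |1/1.84 - 1/11.32| => P_syn = 2.1971

2.1971 years


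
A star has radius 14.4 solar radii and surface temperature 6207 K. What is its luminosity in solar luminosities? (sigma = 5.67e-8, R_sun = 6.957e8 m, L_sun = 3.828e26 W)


R = 14.4 * 6.957e8 m = 1.001808e+10 m. L = 4*pi*R^2*sigma*T^4 = 4*pi*(1.001808e+10)^2 * 5.67e-8 * 6207^4 = 1.061423981e+29 W. L/L_sun = 1.061423981e+29 / 3.828e26 = 277.279

277.279 L_sun


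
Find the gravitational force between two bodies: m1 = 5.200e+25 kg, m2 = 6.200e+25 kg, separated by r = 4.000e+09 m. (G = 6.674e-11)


F = G*m1*m2/r^2 = 6.674e-11 * 5.200e+25 * 6.200e+25 / (4.000e+09)^2 = 6.674e-11 * 3.224e+51 / 1.600e+19 = 1.345e+22

1.345e+22 N


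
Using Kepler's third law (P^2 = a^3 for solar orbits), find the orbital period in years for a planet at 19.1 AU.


P = a^(3/2) = 19.1^1.5 = 83.4738

83.4738 years


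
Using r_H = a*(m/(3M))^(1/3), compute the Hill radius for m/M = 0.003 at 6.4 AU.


r_H = a * (m/3M)^(1/3) = 6.4 * (0.003/3)^(1/3) = 0.64

0.64 AU


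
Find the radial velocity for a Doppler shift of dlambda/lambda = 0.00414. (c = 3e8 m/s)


v = (dlambda/lambda) * c = 0.00414 * 3e8 = 1.242e+06

1.242e+06 m/s


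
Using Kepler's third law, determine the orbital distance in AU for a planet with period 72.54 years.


a = P^(2/3) = 72.54^(2/3) = 17.3934

17.3934 AU


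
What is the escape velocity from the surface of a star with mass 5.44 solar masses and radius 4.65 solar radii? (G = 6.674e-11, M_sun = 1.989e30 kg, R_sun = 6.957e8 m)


M = 5.44 * 1.989e30 kg = 1.082016e+31 kg; R = 4.65 * 6.957e8 m = 3.235005e+09 m. v_esc = sqrt(2GM/R) = sqrt(2 * 6.674e-11 * 1.082016e+31 / 3.235005e+09) = 668170.7536

668170.7536 m/s


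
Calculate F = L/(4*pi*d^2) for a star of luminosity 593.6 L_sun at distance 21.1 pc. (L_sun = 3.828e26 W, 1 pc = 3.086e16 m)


F = L / (4*pi*d^2) = 2.272e+29 / (4*pi*(6.511e+17)^2) = 4.265e-08

4.265e-08 W/m^2


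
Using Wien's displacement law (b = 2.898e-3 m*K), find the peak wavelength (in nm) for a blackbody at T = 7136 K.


lam_max = b / T = 2.898e-3 / 7136 = 4.061e-07 m = 406.1099 nm

406.1099 nm
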